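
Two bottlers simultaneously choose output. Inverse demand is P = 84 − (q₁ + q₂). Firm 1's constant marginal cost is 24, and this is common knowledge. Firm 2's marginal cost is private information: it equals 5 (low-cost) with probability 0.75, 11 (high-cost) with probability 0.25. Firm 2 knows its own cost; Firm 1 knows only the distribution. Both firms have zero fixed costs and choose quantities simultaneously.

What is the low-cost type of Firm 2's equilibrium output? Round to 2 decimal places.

32.42

Type-c best response for Firm 2: q₂(c) = (84 − c)/2 − q₁/2.
Firm 1 maximizes expected profit; its first-order condition is 84 − 2q₁ − E[q₂] − 24 = 0.
Substituting E[q₂] and solving: E[c₂] = 6.5, so q₁ = (84 − 2·24 + 6.5)/3 = 14.1667.
q₂(low-cost) = (84 − 5 − 14.1667)/2 = 32.4167.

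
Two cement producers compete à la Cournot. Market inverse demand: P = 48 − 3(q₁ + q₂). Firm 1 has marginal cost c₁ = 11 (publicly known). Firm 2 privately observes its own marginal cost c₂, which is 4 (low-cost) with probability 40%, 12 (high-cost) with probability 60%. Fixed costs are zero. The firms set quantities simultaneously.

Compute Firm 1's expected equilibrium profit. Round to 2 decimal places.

Type-c best response for Firm 2: q₂(c) = (48 − c)/6 − q₁/2.
Firm 1 maximizes expected profit; its first-order condition is 48 − 6q₁ − 3E[q₂] − 11 = 0.
Substituting E[q₂] and solving: E[c₂] = 8.8, so q₁ = (48 − 2·11 + 8.8)/9 = 3.86667.
E[P] = 48 − 3·(q₁ + E[q₂]) = 22.6; Firm 1's expected profit = (E[P] − 11)·q₁ = (22.6 − 11)·3.86667 = 44.8533.

44.85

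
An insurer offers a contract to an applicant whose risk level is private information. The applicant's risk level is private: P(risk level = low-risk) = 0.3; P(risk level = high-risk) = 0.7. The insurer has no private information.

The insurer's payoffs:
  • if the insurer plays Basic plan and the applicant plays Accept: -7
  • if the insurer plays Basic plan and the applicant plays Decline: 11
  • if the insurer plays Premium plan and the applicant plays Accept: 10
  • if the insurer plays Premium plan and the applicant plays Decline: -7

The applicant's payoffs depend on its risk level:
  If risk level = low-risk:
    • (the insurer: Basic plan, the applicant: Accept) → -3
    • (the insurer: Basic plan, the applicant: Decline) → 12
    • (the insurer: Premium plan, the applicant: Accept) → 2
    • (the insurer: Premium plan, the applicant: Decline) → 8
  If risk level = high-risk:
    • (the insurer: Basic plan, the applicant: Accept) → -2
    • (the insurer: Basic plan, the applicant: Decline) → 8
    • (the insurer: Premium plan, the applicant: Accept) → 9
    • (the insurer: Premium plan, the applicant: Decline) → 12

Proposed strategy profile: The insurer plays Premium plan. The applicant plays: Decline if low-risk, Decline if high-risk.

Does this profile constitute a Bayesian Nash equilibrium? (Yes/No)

No

The insurer plays Premium plan: E[Premium plan] = 0.3·(-7) + 0.7·(-7) = -7; E[Basic plan] = 11. Not best-responding. ✗
The applicant (risk level low-risk), facing Premium plan: Accept gives 2, Decline gives 8. Proposed Decline is best. ✓
The applicant (risk level high-risk), facing Premium plan: Accept gives 9, Decline gives 12. Proposed Decline is best. ✓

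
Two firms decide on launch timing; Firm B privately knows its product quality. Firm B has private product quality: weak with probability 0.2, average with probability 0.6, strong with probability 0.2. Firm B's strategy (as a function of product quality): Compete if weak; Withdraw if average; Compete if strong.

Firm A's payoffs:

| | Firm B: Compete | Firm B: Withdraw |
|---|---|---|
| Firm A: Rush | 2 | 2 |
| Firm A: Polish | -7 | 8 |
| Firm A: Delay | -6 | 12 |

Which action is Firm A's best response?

Delay

E[Rush] = 0.2·(2) + 0.6·(2) + 0.2·(2) = 2
E[Polish] = 0.2·(-7) + 0.6·(8) + 0.2·(-7) = 2
E[Delay] = 0.2·(-6) + 0.6·(12) + 0.2·(-6) = 4.8
Best response: Delay (4.8 is the largest).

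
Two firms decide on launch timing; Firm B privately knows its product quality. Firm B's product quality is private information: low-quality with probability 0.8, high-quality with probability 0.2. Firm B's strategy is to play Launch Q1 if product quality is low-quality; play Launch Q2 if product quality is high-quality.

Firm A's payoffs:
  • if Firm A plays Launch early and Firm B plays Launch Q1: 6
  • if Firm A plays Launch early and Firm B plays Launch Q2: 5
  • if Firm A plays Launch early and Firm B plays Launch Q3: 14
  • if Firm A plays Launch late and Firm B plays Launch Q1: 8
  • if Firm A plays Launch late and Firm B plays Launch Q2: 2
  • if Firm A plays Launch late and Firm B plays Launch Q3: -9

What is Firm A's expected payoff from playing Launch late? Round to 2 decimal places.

E[Launch late] = 0.8·8 + 0.2·2 = 6.4 + 0.4 = 6.8

6.80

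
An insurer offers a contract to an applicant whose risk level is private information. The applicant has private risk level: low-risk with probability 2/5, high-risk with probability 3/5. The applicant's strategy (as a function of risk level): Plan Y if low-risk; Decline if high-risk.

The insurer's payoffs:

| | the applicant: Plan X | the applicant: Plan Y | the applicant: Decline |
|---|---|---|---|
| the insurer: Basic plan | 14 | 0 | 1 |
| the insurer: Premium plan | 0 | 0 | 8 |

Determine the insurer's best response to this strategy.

E[Basic plan] = 2/5·(0) + 3/5·(1) = 3/5
E[Premium plan] = 2/5·(0) + 3/5·(8) = 24/5
Best response: Premium plan (24/5 is the largest).

Premium plan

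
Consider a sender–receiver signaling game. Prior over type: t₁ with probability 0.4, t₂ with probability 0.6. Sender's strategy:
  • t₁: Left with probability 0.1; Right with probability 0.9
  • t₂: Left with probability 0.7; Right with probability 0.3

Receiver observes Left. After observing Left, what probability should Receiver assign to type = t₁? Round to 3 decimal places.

0.087

P(Left) = 0.4·0.1 + 0.6·0.7 = 0.46
P(t₁ | Left) = (0.4·0.1) / 0.46 = 0.04 / 0.46 = 0.0869565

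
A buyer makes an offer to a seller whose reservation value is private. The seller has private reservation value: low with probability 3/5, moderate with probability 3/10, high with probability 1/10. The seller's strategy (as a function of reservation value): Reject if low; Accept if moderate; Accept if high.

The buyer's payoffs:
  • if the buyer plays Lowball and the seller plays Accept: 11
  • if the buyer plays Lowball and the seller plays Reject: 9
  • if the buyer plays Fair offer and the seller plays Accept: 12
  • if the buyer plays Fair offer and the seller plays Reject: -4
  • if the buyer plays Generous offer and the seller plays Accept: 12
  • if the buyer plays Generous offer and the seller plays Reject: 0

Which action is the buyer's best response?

Lowball

Compute the buyer's expected payoff for each action, taking the expectation over the seller's type.
E[Lowball] = 3/5·(9) + 3/10·(11) + 1/10·(11) = 49/5
E[Fair offer] = 3/5·(-4) + 3/10·(12) + 1/10·(12) = 12/5
E[Generous offer] = 3/5·(0) + 3/10·(12) + 1/10·(12) = 24/5
Best response: Lowball (49/5 is the largest).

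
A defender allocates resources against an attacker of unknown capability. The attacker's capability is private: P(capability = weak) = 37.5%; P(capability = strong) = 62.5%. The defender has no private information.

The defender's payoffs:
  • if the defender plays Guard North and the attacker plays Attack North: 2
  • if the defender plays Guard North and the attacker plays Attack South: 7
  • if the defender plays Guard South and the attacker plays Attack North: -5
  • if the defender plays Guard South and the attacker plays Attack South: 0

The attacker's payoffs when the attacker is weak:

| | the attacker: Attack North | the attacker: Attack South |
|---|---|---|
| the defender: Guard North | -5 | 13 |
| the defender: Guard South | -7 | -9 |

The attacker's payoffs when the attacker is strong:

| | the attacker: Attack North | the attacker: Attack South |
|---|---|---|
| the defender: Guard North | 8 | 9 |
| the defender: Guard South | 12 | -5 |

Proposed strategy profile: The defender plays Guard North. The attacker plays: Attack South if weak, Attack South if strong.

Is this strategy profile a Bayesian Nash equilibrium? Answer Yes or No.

A profile is a BNE iff every type of every player is best-responding given beliefs about the other side.
The defender plays Guard North: E[Guard North] = 0.375·(7) + 0.625·(7) = 7; E[Guard South] = 0. Best-responding. ✓
The attacker (capability weak), facing Guard North: Attack North gives -5, Attack South gives 13. Proposed Attack South is best. ✓
The attacker (capability strong), facing Guard North: Attack North gives 8, Attack South gives 9. Proposed Attack South is best. ✓

Yes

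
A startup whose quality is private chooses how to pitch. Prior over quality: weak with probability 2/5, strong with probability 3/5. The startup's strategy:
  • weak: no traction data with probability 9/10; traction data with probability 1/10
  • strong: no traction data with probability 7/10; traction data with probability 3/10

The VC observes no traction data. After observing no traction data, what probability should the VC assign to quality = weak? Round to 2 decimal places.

P(no traction data) = (2/5)·(9/10) + (3/5)·(7/10) = 39/50
P(weak | no traction data) = ((2/5)·(9/10)) / (39/50) = (9/25) / (39/50) = 6/13

0.46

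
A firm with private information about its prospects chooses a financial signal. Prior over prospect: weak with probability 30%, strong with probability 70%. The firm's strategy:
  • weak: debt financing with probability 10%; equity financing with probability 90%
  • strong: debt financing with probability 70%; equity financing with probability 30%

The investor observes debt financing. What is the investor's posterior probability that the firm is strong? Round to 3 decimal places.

Apply Bayes' rule using the sender's strategy as the likelihood.
P(debt financing) = 0.3·0.1 + 0.7·0.7 = 0.52
P(strong | debt financing) = (0.7·0.7) / 0.52 = 0.49 / 0.52 = 0.942308

0.942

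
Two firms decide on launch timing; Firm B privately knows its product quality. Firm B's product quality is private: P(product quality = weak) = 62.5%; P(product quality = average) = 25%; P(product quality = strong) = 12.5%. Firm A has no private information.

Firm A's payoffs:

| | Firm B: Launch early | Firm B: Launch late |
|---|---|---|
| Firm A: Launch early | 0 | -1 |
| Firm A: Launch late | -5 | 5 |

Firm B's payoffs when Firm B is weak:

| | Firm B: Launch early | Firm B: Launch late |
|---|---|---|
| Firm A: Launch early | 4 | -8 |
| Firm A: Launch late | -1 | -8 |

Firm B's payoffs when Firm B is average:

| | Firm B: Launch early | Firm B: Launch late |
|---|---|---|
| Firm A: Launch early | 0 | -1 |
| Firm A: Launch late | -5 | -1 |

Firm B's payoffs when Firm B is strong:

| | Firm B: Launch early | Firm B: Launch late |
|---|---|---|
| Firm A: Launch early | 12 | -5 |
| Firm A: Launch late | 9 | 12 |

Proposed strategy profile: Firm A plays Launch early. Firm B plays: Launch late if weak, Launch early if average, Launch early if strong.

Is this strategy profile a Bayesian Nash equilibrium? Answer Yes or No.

No

A profile is a BNE iff every type of every player is best-responding given beliefs about the other side.
Firm A plays Launch early: E[Launch early] = 0.625·(-1) + 0.25·(0) + 0.125·(0) = -0.625; E[Launch late] = 1.25. Not best-responding. ✗
Firm B (product quality weak), facing Launch early: Launch early gives 4, Launch late gives -8. Proposed Launch late is not best — profitable deviation exists. ✗
Firm B (product quality average), facing Launch early: Launch early gives 0, Launch late gives -1. Proposed Launch early is best. ✓
Firm B (product quality strong), facing Launch early: Launch early gives 12, Launch late gives -5. Proposed Launch early is best. ✓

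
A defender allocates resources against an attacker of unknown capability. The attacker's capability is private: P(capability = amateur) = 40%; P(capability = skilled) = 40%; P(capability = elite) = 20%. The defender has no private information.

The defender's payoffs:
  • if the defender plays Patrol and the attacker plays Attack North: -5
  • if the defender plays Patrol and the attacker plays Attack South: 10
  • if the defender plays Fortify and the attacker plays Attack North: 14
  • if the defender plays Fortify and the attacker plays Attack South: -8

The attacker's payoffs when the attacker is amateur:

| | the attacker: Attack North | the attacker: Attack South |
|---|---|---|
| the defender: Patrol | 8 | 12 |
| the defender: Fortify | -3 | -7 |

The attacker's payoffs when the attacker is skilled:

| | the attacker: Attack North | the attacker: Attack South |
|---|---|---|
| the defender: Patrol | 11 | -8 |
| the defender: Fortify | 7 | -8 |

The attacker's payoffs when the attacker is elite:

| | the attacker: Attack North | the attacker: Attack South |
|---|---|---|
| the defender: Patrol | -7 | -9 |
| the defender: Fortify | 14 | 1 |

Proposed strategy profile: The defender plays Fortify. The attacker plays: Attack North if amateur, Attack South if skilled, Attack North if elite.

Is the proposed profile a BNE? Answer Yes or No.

The defender plays Fortify: E[Fortify] = 0.4·(14) + 0.4·(-8) + 0.2·(14) = 5.2; E[Patrol] = 1. Best-responding. ✓
The attacker (capability amateur), facing Fortify: Attack North gives -3, Attack South gives -7. Proposed Attack North is best. ✓
The attacker (capability skilled), facing Fortify: Attack North gives 7, Attack South gives -8. Proposed Attack South is not best — profitable deviation exists. ✗
The attacker (capability elite), facing Fortify: Attack North gives 14, Attack South gives 1. Proposed Attack North is best. ✓

No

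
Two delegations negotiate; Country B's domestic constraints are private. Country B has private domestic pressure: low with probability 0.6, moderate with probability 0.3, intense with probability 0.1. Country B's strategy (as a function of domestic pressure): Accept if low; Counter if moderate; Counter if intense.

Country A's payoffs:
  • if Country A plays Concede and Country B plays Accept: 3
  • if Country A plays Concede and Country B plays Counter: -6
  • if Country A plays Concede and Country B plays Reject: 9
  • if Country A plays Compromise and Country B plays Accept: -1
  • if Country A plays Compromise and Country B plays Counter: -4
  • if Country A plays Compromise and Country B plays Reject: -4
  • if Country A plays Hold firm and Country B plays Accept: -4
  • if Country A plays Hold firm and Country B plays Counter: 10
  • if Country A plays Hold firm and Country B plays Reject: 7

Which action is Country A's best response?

E[Concede] = 0.6·(3) + 0.3·(-6) + 0.1·(-6) = -0.6
E[Compromise] = 0.6·(-1) + 0.3·(-4) + 0.1·(-4) = -2.2
E[Hold firm] = 0.6·(-4) + 0.3·(10) + 0.1·(10) = 1.6
Best response: Hold firm (1.6 is the largest).

Hold firm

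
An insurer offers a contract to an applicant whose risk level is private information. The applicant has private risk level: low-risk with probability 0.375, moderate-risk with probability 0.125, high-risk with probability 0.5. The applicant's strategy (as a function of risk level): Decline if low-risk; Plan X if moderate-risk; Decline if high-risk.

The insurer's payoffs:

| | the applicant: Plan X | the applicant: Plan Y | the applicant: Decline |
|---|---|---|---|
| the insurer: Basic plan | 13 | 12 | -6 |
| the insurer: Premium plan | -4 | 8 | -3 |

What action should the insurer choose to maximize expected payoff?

Premium plan

E[Basic plan] = 0.375·(-6) + 0.125·(13) + 0.5·(-6) = -3.625
E[Premium plan] = 0.375·(-3) + 0.125·(-4) + 0.5·(-3) = -3.125
Best response: Premium plan (-3.125 is the largest).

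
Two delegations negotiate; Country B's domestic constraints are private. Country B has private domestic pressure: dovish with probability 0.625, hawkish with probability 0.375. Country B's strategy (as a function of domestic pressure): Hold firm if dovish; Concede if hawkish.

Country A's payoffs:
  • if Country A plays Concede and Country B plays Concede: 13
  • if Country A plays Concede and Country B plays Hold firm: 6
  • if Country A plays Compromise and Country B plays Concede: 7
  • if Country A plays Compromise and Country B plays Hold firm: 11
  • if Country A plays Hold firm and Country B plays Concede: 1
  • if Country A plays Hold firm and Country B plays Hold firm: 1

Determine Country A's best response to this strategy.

Compromise

E[Concede] = 0.625·(6) + 0.375·(13) = 8.625
E[Compromise] = 0.625·(11) + 0.375·(7) = 9.5
E[Hold firm] = 0.625·(1) + 0.375·(1) = 1
Best response: Compromise (9.5 is the largest).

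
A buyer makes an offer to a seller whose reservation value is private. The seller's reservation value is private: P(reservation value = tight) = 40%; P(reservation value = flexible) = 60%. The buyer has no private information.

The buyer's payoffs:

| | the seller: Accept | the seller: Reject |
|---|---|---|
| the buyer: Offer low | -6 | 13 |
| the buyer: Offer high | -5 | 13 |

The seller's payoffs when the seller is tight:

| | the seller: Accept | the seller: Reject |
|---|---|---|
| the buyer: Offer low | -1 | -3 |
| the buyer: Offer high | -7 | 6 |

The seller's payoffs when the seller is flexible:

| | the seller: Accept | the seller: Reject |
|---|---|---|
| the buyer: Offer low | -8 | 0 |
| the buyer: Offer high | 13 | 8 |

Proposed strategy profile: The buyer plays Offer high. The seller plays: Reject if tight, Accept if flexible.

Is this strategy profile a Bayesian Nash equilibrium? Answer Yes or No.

Yes

A profile is a BNE iff every type of every player is best-responding given beliefs about the other side.
The buyer plays Offer high: E[Offer high] = 0.4·(13) + 0.6·(-5) = 2.2; E[Offer low] = 1.6. Best-responding. ✓
The seller (reservation value tight), facing Offer high: Accept gives -7, Reject gives 6. Proposed Reject is best. ✓
The seller (reservation value flexible), facing Offer high: Accept gives 13, Reject gives 8. Proposed Accept is best. ✓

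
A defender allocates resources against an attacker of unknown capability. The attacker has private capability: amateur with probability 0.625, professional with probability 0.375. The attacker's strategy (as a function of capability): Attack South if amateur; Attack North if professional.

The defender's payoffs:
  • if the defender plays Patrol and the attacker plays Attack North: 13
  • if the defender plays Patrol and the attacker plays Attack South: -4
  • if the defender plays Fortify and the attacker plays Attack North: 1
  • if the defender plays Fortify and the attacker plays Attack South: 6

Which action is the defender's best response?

E[Patrol] = 0.625·(-4) + 0.375·(13) = 2.375
E[Fortify] = 0.625·(6) + 0.375·(1) = 4.125
Best response: Fortify (4.125 is the largest).

Fortify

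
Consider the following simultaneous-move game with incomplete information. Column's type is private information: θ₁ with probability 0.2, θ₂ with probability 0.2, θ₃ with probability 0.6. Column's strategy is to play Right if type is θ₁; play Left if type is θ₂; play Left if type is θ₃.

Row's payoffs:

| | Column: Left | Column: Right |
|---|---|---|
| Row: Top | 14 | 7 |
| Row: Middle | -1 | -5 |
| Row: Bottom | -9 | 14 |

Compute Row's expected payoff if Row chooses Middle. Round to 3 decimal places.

Take the expectation over Column's type, weighting each type's action by its prior probability.
E[Middle] = 0.2·(-5) + 0.2·(-1) + 0.6·(-1) = (-1) + (-0.2) + (-0.6) = -1.8

-1.800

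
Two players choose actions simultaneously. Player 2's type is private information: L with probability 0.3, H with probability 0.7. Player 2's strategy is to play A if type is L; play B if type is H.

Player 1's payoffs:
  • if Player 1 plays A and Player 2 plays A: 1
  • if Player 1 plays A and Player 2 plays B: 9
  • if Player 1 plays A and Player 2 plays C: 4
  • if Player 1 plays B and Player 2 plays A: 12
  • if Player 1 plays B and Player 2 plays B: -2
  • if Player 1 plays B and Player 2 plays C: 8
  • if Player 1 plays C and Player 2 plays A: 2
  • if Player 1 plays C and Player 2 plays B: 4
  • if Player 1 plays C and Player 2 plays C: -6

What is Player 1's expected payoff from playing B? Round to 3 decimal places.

E[B] = 0.3·12 + 0.7·(-2) = 3.6 + (-1.4) = 2.2

2.200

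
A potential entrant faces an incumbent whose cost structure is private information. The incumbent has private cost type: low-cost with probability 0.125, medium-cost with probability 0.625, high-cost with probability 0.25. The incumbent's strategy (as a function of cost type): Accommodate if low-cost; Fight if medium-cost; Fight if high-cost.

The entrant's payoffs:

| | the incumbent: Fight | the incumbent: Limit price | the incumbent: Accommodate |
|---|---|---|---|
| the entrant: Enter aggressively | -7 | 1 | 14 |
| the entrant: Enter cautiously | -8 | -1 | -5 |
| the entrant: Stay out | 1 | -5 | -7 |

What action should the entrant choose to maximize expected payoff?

Stay out

E[Enter aggressively] = 0.125·(14) + 0.625·(-7) + 0.25·(-7) = -4.375
E[Enter cautiously] = 0.125·(-5) + 0.625·(-8) + 0.25·(-8) = -7.625
E[Stay out] = 0.125·(-7) + 0.625·(1) + 0.25·(1) = 0
Best response: Stay out (0 is the largest).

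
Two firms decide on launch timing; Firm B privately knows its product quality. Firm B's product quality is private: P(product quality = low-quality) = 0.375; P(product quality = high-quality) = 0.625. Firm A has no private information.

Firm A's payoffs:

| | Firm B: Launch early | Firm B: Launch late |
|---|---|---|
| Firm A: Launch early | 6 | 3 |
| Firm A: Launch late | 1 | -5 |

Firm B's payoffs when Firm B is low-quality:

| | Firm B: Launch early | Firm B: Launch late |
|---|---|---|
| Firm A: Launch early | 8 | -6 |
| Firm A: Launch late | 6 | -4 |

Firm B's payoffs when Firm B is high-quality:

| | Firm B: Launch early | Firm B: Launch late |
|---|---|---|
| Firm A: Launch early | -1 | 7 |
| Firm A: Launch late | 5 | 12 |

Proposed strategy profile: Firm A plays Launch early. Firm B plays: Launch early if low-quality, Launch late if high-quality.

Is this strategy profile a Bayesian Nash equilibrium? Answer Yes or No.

Yes

Firm A plays Launch early: E[Launch early] = 0.375·(6) + 0.625·(3) = 4.125; E[Launch late] = -2.75. Best-responding. ✓
Firm B (product quality low-quality), facing Launch early: Launch early gives 8, Launch late gives -6. Proposed Launch early is best. ✓
Firm B (product quality high-quality), facing Launch early: Launch early gives -1, Launch late gives 7. Proposed Launch late is best. ✓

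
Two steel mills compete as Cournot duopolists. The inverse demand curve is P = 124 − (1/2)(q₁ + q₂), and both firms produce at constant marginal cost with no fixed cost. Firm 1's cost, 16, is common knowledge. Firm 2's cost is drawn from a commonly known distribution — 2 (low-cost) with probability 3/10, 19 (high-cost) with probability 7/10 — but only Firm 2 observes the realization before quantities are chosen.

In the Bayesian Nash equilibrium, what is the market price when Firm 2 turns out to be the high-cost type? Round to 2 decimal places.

53.85

Type-c best response for Firm 2: q₂(c) = (124 − c) − q₁/2.
Firm 1 maximizes expected profit; its first-order condition is 124 − q₁ − (1/2)E[q₂] − 16 = 0.
Substituting E[q₂] and solving: E[c₂] = 13.9, so q₁ = (124 − 2·16 + 13.9)/(3/2) = 70.6.
q₂(high-cost) = 69.7, so P = 124 − (1/2)·(70.6 + 69.7) = 53.85.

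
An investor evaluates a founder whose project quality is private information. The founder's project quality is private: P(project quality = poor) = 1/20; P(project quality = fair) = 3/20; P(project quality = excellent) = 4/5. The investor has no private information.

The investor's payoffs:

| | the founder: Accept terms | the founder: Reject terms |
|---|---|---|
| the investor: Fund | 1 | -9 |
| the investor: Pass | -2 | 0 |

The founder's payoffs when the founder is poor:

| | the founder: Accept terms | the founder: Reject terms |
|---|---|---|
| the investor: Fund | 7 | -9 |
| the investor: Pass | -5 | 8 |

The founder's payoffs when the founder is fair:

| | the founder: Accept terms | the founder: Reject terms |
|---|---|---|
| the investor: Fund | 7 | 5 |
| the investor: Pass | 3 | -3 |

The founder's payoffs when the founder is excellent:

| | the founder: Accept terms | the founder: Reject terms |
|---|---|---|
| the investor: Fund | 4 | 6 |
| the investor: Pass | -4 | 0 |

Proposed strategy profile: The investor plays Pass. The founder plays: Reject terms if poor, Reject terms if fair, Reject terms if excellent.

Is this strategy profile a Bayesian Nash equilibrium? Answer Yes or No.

No

The investor plays Pass: E[Pass] = 1/20·(0) + 3/20·(0) + 4/5·(0) = 0; E[Fund] = -9. Best-responding. ✓
The founder (project quality poor), facing Pass: Accept terms gives -5, Reject terms gives 8. Proposed Reject terms is best. ✓
The founder (project quality fair), facing Pass: Accept terms gives 3, Reject terms gives -3. Proposed Reject terms is not best — profitable deviation exists. ✗
The founder (project quality excellent), facing Pass: Accept terms gives -4, Reject terms gives 0. Proposed Reject terms is best. ✓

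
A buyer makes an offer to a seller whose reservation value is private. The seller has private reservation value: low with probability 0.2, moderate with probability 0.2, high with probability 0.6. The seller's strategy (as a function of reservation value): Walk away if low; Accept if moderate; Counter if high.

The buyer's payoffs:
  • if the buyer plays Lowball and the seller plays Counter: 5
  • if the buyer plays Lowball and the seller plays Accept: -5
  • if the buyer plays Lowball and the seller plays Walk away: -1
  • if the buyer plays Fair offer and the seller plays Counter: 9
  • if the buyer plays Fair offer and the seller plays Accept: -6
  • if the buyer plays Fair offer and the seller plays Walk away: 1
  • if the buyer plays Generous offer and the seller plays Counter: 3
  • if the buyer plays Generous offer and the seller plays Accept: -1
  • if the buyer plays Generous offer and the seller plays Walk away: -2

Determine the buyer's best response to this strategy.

Fair offer

Compute the buyer's expected payoff for each action, taking the expectation over the seller's type.
E[Lowball] = 0.2·(-1) + 0.2·(-5) + 0.6·(5) = 1.8
E[Fair offer] = 0.2·(1) + 0.2·(-6) + 0.6·(9) = 4.4
E[Generous offer] = 0.2·(-2) + 0.2·(-1) + 0.6·(3) = 1.2
Best response: Fair offer (4.4 is the largest).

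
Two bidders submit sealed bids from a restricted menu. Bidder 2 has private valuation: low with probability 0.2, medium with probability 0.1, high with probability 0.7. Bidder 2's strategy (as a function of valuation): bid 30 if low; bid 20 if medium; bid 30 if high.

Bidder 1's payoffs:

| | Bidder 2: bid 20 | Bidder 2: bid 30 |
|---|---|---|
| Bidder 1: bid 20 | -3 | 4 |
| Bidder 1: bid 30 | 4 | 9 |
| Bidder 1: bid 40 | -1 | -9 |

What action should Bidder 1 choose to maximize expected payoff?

bid 30

E[bid 20] = 0.2·(4) + 0.1·(-3) + 0.7·(4) = 3.3
E[bid 30] = 0.2·(9) + 0.1·(4) + 0.7·(9) = 8.5
E[bid 40] = 0.2·(-9) + 0.1·(-1) + 0.7·(-9) = -8.2
Best response: bid 30 (8.5 is the largest).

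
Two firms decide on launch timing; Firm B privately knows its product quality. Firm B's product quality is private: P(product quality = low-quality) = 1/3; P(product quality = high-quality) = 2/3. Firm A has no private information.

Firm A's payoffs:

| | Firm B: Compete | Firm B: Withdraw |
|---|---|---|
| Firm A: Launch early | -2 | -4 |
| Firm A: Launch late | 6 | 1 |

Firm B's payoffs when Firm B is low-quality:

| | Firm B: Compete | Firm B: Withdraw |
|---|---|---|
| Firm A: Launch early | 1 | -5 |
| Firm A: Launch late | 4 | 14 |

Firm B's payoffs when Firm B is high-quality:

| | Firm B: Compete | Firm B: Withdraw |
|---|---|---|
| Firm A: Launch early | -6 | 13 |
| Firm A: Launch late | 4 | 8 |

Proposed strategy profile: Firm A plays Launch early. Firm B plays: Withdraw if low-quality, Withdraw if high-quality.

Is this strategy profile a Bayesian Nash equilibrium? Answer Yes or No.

No

Firm A plays Launch early: E[Launch early] = 1/3·(-4) + 2/3·(-4) = -4; E[Launch late] = 1. Not best-responding. ✗
Firm B (product quality low-quality), facing Launch early: Compete gives 1, Withdraw gives -5. Proposed Withdraw is not best — profitable deviation exists. ✗
Firm B (product quality high-quality), facing Launch early: Compete gives -6, Withdraw gives 13. Proposed Withdraw is best. ✓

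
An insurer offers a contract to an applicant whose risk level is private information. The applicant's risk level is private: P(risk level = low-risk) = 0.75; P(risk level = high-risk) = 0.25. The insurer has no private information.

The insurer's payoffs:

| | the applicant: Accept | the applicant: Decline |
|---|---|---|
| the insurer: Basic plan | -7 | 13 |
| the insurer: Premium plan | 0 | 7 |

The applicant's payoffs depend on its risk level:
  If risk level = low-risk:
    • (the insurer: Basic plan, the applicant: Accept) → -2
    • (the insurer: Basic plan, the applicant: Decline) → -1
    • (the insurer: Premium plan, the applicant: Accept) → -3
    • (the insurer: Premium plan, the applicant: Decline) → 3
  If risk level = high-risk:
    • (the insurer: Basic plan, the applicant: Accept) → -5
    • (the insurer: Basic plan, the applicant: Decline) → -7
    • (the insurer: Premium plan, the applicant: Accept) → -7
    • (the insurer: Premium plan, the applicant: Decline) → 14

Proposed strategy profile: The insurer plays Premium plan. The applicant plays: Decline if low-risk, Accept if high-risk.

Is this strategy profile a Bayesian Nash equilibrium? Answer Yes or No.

No

The insurer plays Premium plan: E[Premium plan] = 0.75·(7) + 0.25·(0) = 5.25; E[Basic plan] = 8. Not best-responding. ✗
The applicant (risk level low-risk), facing Premium plan: Accept gives -3, Decline gives 3. Proposed Decline is best. ✓
The applicant (risk level high-risk), facing Premium plan: Accept gives -7, Decline gives 14. Proposed Accept is not best — profitable deviation exists. ✗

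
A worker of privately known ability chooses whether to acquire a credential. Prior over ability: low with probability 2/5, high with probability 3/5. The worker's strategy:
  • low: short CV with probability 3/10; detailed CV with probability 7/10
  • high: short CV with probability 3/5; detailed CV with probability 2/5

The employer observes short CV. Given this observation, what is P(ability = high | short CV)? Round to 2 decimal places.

0.75

P(short CV) = (2/5)·(3/10) + (3/5)·(3/5) = 12/25
P(high | short CV) = ((3/5)·(3/5)) / (12/25) = (9/25) / (12/25) = 3/4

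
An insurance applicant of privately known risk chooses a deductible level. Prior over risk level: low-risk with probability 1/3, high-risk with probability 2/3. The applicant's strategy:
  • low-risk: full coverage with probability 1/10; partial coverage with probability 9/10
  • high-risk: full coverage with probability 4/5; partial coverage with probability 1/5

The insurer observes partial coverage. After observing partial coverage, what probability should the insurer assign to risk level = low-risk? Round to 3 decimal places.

0.692

P(partial coverage) = (1/3)·(9/10) + (2/3)·(1/5) = 13/30
P(low-risk | partial coverage) = ((1/3)·(9/10)) / (13/30) = (3/10) / (13/30) = 9/13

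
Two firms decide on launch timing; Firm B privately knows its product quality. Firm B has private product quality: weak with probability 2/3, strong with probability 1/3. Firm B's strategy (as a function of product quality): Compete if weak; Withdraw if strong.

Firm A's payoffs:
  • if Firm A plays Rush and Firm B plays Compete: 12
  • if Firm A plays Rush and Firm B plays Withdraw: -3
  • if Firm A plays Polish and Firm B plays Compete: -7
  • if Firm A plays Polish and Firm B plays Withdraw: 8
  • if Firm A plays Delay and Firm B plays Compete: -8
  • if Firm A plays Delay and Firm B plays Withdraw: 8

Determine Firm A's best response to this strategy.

E[Rush] = 2/3·(12) + 1/3·(-3) = 7
E[Polish] = 2/3·(-7) + 1/3·(8) = -2
E[Delay] = 2/3·(-8) + 1/3·(8) = -8/3
Best response: Rush (7 is the largest).

Rush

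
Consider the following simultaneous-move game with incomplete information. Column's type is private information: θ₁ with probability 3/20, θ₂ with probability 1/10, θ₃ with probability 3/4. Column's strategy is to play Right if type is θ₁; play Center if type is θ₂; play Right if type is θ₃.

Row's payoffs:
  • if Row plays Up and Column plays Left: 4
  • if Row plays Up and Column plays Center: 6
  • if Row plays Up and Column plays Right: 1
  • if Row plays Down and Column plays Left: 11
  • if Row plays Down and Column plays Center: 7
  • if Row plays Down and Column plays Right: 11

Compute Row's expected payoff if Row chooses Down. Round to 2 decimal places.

10.60

E[Down] = 3/20·11 + 1/10·7 + 3/4·11 = 33/20 + 7/10 + 33/4 = 53/5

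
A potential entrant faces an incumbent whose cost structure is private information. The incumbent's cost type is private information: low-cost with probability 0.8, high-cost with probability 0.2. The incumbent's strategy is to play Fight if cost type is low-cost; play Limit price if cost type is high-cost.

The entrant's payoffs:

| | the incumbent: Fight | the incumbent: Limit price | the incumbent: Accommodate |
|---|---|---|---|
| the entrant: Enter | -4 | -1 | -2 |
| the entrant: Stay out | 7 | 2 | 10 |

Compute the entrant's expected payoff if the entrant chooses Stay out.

E[Stay out] = 0.8·7 + 0.2·2 = 5.6 + 0.4 = 6

6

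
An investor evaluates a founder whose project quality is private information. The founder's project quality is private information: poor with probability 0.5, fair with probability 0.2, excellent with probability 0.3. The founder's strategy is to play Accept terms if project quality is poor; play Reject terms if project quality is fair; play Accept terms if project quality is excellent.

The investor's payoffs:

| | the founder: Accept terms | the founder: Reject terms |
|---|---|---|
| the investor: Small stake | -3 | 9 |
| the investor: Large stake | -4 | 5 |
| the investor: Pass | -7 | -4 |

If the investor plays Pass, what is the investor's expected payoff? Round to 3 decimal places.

E[Pass] = 0.5·(-7) + 0.2·(-4) + 0.3·(-7) = (-3.5) + (-0.8) + (-2.1) = -6.4

-6.400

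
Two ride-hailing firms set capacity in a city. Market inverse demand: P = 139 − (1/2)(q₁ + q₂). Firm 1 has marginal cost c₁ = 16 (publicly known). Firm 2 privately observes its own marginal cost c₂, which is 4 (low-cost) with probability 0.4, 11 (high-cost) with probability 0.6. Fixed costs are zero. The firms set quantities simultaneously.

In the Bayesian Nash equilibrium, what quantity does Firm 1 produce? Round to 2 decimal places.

76.80

Firm 2 with cost c maximizes (139 − (1/2)(q₁+q₂) − c)·q₂, giving q₂(c) = (139 − c − (1/2)q₁).
E[c₂] = 0.4·4 + 0.6·11 = 8.2
Firm 1's FOC against E[q₂] yields q₁ = (139 − 2·16 + E[c₂])/(3/2) = (139 − 32 + 8.2)/(3/2) = 76.8.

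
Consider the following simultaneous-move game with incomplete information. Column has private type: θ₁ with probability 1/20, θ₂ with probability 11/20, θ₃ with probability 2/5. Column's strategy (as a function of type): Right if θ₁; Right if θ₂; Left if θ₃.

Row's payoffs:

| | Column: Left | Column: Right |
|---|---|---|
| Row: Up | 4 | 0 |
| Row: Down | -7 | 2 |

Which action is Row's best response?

E[Up] = 1/20·(0) + 11/20·(0) + 2/5·(4) = 8/5
E[Down] = 1/20·(2) + 11/20·(2) + 2/5·(-7) = -8/5
Best response: Up (8/5 is the largest).

Up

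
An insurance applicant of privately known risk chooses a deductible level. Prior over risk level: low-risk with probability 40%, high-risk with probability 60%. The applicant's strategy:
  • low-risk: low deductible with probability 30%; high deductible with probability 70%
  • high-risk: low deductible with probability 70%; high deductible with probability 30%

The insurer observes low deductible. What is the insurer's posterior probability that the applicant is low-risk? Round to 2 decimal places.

P(low deductible) = 0.4·0.3 + 0.6·0.7 = 0.54
P(low-risk | low deductible) = (0.4·0.3) / 0.54 = 0.12 / 0.54 = 0.222222

0.22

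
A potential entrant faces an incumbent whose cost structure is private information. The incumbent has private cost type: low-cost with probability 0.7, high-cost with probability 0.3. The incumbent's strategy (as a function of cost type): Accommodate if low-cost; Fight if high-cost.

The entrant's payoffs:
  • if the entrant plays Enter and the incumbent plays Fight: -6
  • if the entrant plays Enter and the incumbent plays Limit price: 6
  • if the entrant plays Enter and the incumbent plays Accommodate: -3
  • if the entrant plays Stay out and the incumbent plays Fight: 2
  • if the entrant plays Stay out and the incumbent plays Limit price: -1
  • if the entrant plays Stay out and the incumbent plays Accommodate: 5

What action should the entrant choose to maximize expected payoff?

Stay out

Compute the entrant's expected payoff for each action, taking the expectation over the incumbent's type.
E[Enter] = 0.7·(-3) + 0.3·(-6) = -3.9
E[Stay out] = 0.7·(5) + 0.3·(2) = 4.1
Best response: Stay out (4.1 is the largest).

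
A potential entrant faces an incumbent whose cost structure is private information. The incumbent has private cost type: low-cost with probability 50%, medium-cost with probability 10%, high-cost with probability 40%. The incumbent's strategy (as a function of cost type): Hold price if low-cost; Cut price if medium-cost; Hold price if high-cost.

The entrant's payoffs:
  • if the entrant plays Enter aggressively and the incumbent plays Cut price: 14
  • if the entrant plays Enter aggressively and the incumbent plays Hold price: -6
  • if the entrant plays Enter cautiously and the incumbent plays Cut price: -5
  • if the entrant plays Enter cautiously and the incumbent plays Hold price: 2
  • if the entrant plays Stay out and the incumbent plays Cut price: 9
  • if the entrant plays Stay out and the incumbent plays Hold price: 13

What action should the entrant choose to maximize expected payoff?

Compute the entrant's expected payoff for each action, taking the expectation over the incumbent's type.
E[Enter aggressively] = 0.5·(-6) + 0.1·(14) + 0.4·(-6) = -4
E[Enter cautiously] = 0.5·(2) + 0.1·(-5) + 0.4·(2) = 1.3
E[Stay out] = 0.5·(13) + 0.1·(9) + 0.4·(13) = 12.6
Best response: Stay out (12.6 is the largest).

Stay out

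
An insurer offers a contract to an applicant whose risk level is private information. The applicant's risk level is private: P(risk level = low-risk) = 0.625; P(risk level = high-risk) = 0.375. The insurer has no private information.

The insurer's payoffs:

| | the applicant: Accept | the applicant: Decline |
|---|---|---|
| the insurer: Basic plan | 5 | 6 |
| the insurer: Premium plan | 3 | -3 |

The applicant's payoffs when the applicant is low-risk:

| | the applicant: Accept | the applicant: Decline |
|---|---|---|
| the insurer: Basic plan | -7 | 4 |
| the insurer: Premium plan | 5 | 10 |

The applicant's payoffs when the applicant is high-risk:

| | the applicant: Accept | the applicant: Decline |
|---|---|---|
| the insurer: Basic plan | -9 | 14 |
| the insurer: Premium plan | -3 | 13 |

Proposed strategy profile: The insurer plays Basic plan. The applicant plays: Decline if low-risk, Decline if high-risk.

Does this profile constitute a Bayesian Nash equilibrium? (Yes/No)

The insurer plays Basic plan: E[Basic plan] = 0.625·(6) + 0.375·(6) = 6; E[Premium plan] = -3. Best-responding. ✓
The applicant (risk level low-risk), facing Basic plan: Accept gives -7, Decline gives 4. Proposed Decline is best. ✓
The applicant (risk level high-risk), facing Basic plan: Accept gives -9, Decline gives 14. Proposed Decline is best. ✓

Yes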